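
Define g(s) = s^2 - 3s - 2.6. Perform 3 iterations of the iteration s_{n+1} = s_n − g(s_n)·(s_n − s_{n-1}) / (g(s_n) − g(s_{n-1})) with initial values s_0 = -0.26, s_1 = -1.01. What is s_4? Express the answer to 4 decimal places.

-0.7023

g(-0.26) = -1.752400, g(-1.01) = 1.450100
s_2 = -1.010000 − 1.450100·(-1.010000 − (-0.260000)) / (1.450100 − (-1.752400)) = -1.010000 − (-1.087575)/(3.202500) = -0.670398
g(-0.670398) = -0.139372
s_3 = -0.670398 − (-0.139372)·(-0.670398 − (-1.010000)) / (-0.139372 − 1.450100) = -0.670398 − (-0.047331)/(-1.589472) = -0.700176
g(-0.700176) = -0.009226
s_4 = -0.700176 − (-0.009226)·(-0.700176 − (-0.670398)) / (-0.009226 − (-0.139372)) = -0.700176 − (0.000275)/(0.130146) = -0.702287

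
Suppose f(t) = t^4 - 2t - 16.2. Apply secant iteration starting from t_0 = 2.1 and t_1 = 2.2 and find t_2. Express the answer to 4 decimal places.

f(2.1) = -0.951900, f(2.2) = 2.825600
t_2 = 2.200000 − 2.825600·(2.200000 − 2.100000) / (2.825600 − (-0.951900)) = 2.200000 − (0.282560)/(3.777500) = 2.125199

2.1252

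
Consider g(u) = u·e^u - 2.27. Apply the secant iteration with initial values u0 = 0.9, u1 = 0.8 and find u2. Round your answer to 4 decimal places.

0.9130

g(0.9) = -0.056357, g(0.8) = -0.489567
u2 = 0.800000 − (-0.489567)·(0.800000 − 0.900000) / (-0.489567 − (-0.056357)) = 0.800000 − (0.048957)/(-0.433210) = 0.913009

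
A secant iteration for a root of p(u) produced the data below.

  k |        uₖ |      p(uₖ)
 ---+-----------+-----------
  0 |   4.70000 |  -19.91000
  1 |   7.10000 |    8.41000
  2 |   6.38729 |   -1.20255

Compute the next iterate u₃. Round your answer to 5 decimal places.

6.47645

u₃ = 6.38729 − (-1.20255)·(6.38729 − 7.10000) / (-1.20255 − 8.41000)
   = 6.38729 − (0.8570694)/(-9.6125500) = 6.4764515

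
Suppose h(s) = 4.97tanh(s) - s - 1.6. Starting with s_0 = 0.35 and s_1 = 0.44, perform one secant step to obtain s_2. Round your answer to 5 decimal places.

h(0.35) = -0.2782135, h(0.44) = 0.0158129
s_2 = 0.4400000 − 0.0158129·(0.4400000 − 0.3500000) / (0.0158129 − (-0.2782135)) = 0.4400000 − (0.0014232)/(0.2940264) = 0.4351598

0.43516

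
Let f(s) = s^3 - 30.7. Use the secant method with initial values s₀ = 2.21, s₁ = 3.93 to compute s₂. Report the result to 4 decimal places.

2.8961

f(2.21) = -19.906139, f(3.93) = 29.998457
s₂ = 3.930000 − 29.998457·(3.930000 − 2.210000) / (29.998457 − (-19.906139)) = 3.930000 − (51.597346)/(49.904596) = 2.896080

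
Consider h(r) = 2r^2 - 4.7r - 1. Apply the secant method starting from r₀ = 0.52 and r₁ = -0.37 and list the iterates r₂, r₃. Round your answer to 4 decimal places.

-0.1398, -0.1929

h(0.52) = -2.903200, h(-0.37) = 1.012800
r₂ = -0.370000 − 1.012800·(-0.370000 − 0.520000) / (1.012800 − (-2.903200)) = -0.370000 − (-0.901392)/(3.916000) = -0.139818
h(-0.139818) = -0.303756
r₃ = -0.139818 − (-0.303756)·(-0.139818 − (-0.370000)) / (-0.303756 − 1.012800) = -0.139818 − (-0.069919)/(-1.316556) = -0.192926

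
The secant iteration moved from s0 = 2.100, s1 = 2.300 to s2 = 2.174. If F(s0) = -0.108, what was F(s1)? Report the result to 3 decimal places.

The secant line through (2.100, -0.108) and (2.300, F(s1)) crosses zero at s2 = 2.174.
So (2.100, -0.108), (2.300, F(s1)), (2.174, 0) are collinear:
F(s1) = -0.108 · (2.300 − 2.174) / (2.100 − 2.174) = -0.108 · (0.12600)/(-0.07400) = 0.18389

0.184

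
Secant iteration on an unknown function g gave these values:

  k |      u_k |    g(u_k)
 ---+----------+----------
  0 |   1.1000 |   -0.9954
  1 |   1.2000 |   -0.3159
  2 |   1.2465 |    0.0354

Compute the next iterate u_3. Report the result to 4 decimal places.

u_3 = 1.2465 − 0.0354·(1.2465 − 1.2000) / (0.0354 − (-0.3159))
   = 1.2465 − (0.001646)/(0.351300) = 1.241814

1.2418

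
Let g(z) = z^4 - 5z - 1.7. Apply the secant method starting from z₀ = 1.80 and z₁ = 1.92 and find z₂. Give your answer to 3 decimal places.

1.810

g(1.80) = -0.20240, g(1.92) = 2.28954
z₂ = 1.92000 − 2.28954·(1.92000 − 1.80000) / (2.28954 − (-0.20240)) = 1.92000 − (0.27475)/(2.49194) = 1.80975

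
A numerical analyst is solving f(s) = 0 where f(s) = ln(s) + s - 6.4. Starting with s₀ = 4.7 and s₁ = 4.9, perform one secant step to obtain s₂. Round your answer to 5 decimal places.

4.82615

f(4.7) = -0.1524375, f(4.9) = 0.0892352
s₂ = 4.9000000 − 0.0892352·(4.9000000 − 4.7000000) / (0.0892352 − (-0.1524375)) = 4.9000000 − (0.0178470)/(0.2416727) = 4.8261520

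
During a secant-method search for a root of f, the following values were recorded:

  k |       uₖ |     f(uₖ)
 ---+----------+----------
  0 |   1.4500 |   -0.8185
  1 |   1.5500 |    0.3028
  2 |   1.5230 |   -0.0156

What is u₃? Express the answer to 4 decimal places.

1.5243

u₃ = 1.5230 − (-0.0156)·(1.5230 − 1.5500) / (-0.0156 − 0.3028)
   = 1.5230 − (0.000421)/(-0.318400) = 1.524323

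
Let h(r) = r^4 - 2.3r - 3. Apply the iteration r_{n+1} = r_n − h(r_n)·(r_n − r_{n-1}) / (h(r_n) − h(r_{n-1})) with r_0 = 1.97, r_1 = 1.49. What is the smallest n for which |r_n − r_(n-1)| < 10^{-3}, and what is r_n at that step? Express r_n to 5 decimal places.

n = 5, r_n = 1.60889

h(1.97) = 7.5303848, h(1.49) = -1.4981560
r_2 = 1.4900000 − (-1.4981560)·(-0.4800000)/(-9.0285408) = 1.5696491;  |Δ| = 0.0796491
h(1.5696491) = -0.5398913
r_3 = 1.5696491 − (-0.5398913)·(0.0796491)/(0.9582647) = 1.6145238;  |Δ| = 0.0448747
h(1.6145238) = 0.0814124
r_4 = 1.6145238 − 0.0814124·(0.0448747)/(0.6213037) = 1.6086436;  |Δ| = 0.0058801
h(1.6086436) = -0.0035116
r_5 = 1.6086436 − (-0.0035116)·(-0.0058801)/(-0.0849240) = 1.6088868;  |Δ| = 0.0002431
|r_5 − r_4| = 0.0002431 < 10^{-3}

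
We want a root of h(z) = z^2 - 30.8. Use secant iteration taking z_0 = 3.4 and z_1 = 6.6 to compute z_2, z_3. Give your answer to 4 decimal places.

5.3240, 5.5299

h(3.4) = -19.240000, h(6.6) = 12.760000
z_2 = 6.600000 − 12.760000·(6.600000 − 3.400000) / (12.760000 − (-19.240000)) = 6.600000 − (40.832000)/(32.000000) = 5.324000
h(5.324000) = -2.455024
z_3 = 5.324000 − (-2.455024)·(5.324000 − 6.600000) / (-2.455024 − 12.760000) = 5.324000 − (3.132611)/(-15.215024) = 5.529889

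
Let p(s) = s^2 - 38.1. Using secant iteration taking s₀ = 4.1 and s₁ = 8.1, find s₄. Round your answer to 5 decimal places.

p(4.1) = -21.2900000, p(8.1) = 27.5100000
s₂ = 8.1000000 − 27.5100000·(8.1000000 − 4.1000000) / (27.5100000 − (-21.2900000)) = 8.1000000 − (110.0400000)/(48.8000000) = 5.8450820
p(5.8450820) = -3.9350168
s₃ = 5.8450820 − (-3.9350168)·(5.8450820 − 8.1000000) / (-3.9350168 − 27.5100000) = 5.8450820 − (8.8731403)/(-31.4450168) = 6.1272615
p(6.1272615) = -0.5566664
s₄ = 6.1272615 − (-0.5566664)·(6.1272615 − 5.8450820) / (-0.5566664 − (-3.9350168)) = 6.1272615 − (-0.1570799)/(3.3783504) = 6.1737575

6.17376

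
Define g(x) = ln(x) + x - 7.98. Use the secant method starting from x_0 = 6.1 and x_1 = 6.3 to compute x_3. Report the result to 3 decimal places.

g(6.1) = -0.07171, g(6.3) = 0.16055
x_2 = 6.30000 − 0.16055·(6.30000 − 6.10000) / (0.16055 − (-0.07171)) = 6.30000 − (0.03211)/(0.23226) = 6.16175
g(6.16175) = 0.00011
x_3 = 6.16175 − 0.00011·(6.16175 − 6.30000) / (0.00011 − 0.16055) = 6.16175 − (-0.00002)/(-0.16044) = 6.16165

6.162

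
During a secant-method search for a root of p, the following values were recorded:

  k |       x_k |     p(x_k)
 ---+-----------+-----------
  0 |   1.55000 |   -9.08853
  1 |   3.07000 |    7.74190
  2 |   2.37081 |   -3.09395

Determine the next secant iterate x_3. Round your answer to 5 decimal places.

x_3 = 2.37081 − (-3.09395)·(2.37081 − 3.07000) / (-3.09395 − 7.74190)
   = 2.37081 − (2.1632589)/(-10.8358500) = 2.5704491

2.57045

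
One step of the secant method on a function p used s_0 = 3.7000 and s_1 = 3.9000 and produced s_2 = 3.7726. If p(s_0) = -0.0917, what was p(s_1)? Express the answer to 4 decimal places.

The secant line through (3.7000, -0.0917) and (3.9000, p(s_1)) crosses zero at s_2 = 3.7726.
So (3.7000, -0.0917), (3.9000, p(s_1)), (3.7726, 0) are collinear:
p(s_1) = -0.0917 · (3.9000 − 3.7726) / (3.7000 − 3.7726) = -0.0917 · (0.127400)/(-0.072600) = 0.160917

0.1609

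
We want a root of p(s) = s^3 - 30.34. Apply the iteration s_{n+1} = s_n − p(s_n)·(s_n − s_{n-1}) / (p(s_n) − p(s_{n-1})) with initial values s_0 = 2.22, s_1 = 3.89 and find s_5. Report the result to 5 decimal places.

p(2.22) = -19.3989520, p(3.89) = 28.5238690
s_2 = 3.8900000 − 28.5238690·(3.8900000 − 2.2200000) / (28.5238690 − (-19.3989520)) = 3.8900000 − (47.6348612)/(47.9228210) = 2.8960088
p(2.8960088) = -6.0515589
s_3 = 2.8960088 − (-6.0515589)·(2.8960088 − 3.8900000) / (-6.0515589 − 28.5238690) = 2.8960088 − (6.0151961)/(-34.5754279) = 3.0699820
p(3.0699820) = -1.4060667
s_4 = 3.0699820 − (-1.4060667)·(3.0699820 − 2.8960088) / (-1.4060667 − (-6.0515589)) = 3.0699820 − (-0.2446179)/(4.6454922) = 3.1226390
p(3.1226390) = 0.1084607
s_5 = 3.1226390 − 0.1084607·(3.1226390 − 3.0699820) / (0.1084607 − (-1.4060667)) = 3.1226390 − (0.0057112)/(1.5145274) = 3.1188681

3.11887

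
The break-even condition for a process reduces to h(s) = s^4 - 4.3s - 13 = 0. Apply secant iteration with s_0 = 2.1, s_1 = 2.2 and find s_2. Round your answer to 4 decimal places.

h(2.1) = -2.581900, h(2.2) = 0.965600
s_2 = 2.200000 − 0.965600·(2.200000 − 2.100000) / (0.965600 − (-2.581900)) = 2.200000 − (0.096560)/(3.547500) = 2.172781

2.1728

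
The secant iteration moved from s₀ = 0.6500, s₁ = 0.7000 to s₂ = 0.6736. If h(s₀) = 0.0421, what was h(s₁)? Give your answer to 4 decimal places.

-0.0471

The secant line through (0.6500, 0.0421) and (0.7000, h(s₁)) crosses zero at s₂ = 0.6736.
So (0.6500, 0.0421), (0.7000, h(s₁)), (0.6736, 0) are collinear:
h(s₁) = 0.0421 · (0.7000 − 0.6736) / (0.6500 − 0.6736) = 0.0421 · (0.026400)/(-0.023600) = -0.047095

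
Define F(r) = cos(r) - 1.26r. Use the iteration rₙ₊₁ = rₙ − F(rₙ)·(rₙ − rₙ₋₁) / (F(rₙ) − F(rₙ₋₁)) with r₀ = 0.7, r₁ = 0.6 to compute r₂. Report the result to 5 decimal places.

F(0.7) = -0.1171578, F(0.6) = 0.0693356
r₂ = 0.6000000 − 0.0693356·(0.6000000 − 0.7000000) / (0.0693356 − (-0.1171578)) = 0.6000000 − (-0.0069336)/(0.1864934) = 0.6371786

0.63718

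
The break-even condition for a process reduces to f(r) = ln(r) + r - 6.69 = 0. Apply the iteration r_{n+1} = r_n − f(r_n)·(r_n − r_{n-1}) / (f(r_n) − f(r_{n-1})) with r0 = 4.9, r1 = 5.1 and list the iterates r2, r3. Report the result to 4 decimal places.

f(4.9) = -0.200765, f(5.1) = 0.039241
r2 = 5.100000 − 0.039241·(5.100000 − 4.900000) / (0.039241 − (-0.200765)) = 5.100000 − (0.007848)/(0.240005) = 5.067300
f(5.067300) = 0.000108
r3 = 5.067300 − 0.000108·(5.067300 − 5.100000) / (0.000108 − 0.039241) = 5.067300 − (-0.000004)/(-0.039132) = 5.067210

5.0673, 5.0672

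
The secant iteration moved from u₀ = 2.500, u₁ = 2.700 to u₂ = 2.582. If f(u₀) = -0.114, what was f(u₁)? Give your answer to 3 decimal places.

The secant line through (2.500, -0.114) and (2.700, f(u₁)) crosses zero at u₂ = 2.582.
So (2.500, -0.114), (2.700, f(u₁)), (2.582, 0) are collinear:
f(u₁) = -0.114 · (2.700 − 2.582) / (2.500 − 2.582) = -0.114 · (0.11800)/(-0.08200) = 0.16405

0.164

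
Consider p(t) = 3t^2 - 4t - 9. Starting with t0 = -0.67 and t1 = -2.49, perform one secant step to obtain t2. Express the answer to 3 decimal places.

-1.039

p(-0.67) = -4.97330, p(-2.49) = 19.56030
t2 = -2.49000 − 19.56030·(-2.49000 − (-0.67000)) / (19.56030 − (-4.97330)) = -2.49000 − (-35.59975)/(24.53360) = -1.03894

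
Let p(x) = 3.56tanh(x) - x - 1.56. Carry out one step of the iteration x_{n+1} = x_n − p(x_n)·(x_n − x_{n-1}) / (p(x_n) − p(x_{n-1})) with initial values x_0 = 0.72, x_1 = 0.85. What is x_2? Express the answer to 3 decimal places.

0.801

p(0.72) = -0.08380, p(0.85) = 0.05021
x_2 = 0.85000 − 0.05021·(0.85000 − 0.72000) / (0.05021 − (-0.08380)) = 0.85000 − (0.00653)/(0.13401) = 0.80130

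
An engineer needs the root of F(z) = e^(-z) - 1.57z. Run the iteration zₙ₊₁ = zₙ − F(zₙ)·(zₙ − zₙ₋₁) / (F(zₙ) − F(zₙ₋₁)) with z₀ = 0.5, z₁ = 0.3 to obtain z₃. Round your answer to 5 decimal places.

0.41897

F(0.5) = -0.1784693, F(0.3) = 0.2698182
z₂ = 0.3000000 − 0.2698182·(0.3000000 − 0.5000000) / (0.2698182 − (-0.1784693)) = 0.3000000 − (-0.0539636)/(0.4482876) = 0.4203773
F(0.4203773) = -0.0031934
z₃ = 0.4203773 − (-0.0031934)·(0.4203773 − 0.3000000) / (-0.0031934 − 0.2698182) = 0.4203773 − (-0.0003844)/(-0.2730116) = 0.4189693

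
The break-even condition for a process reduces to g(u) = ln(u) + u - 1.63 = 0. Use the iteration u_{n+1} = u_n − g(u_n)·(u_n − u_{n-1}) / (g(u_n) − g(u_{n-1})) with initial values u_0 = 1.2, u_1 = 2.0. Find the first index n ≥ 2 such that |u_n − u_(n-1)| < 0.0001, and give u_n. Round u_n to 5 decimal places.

n = 5, u_n = 1.33847

g(1.2) = -0.2476784, g(2.0) = 1.0631472
u_2 = 2.0000000 − 1.0631472·(0.8000000)/(1.3108256) = 1.3511587;  |Δ| = 0.6488413
g(1.3511587) = 0.0221213
u_3 = 1.3511587 − 0.0221213·(-0.6488413)/(-1.0410259) = 1.3373712;  |Δ| = 0.0137876
g(1.3373712) = -0.0019229
u_4 = 1.3373712 − (-0.0019229)·(-0.0137876)/(-0.0240442) = 1.3384738;  |Δ| = 0.0011027
g(1.3384738) = 0.0000039
u_5 = 1.3384738 − 0.0000039·(0.0011027)/(0.0019268) = 1.3384716;  |Δ| = 0.0000022
|u_5 − u_4| = 0.0000022 < 0.0001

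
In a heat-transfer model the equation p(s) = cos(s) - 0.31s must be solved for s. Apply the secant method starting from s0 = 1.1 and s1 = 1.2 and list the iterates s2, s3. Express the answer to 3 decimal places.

1.192, 1.192

p(1.1) = 0.11260, p(1.2) = -0.00964
s2 = 1.20000 − (-0.00964)·(1.20000 − 1.10000) / (-0.00964 − 0.11260) = 1.20000 − (-0.00096)/(-0.12224) = 1.19211
p(1.19211) = 0.00014
s3 = 1.19211 − 0.00014·(1.19211 − 1.20000) / (0.00014 − (-0.00964)) = 1.19211 − (0.00000)/(0.00979) = 1.19223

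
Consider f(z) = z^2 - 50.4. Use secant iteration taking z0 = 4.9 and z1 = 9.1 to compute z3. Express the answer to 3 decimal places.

7.060

f(4.9) = -26.39000, f(9.1) = 32.41000
z2 = 9.10000 − 32.41000·(9.10000 − 4.90000) / (32.41000 − (-26.39000)) = 9.10000 − (136.12200)/(58.80000) = 6.78500
f(6.78500) = -4.36377
z3 = 6.78500 − (-4.36377)·(6.78500 − 9.10000) / (-4.36377 − 32.41000) = 6.78500 − (10.10214)/(-36.77377) = 7.05971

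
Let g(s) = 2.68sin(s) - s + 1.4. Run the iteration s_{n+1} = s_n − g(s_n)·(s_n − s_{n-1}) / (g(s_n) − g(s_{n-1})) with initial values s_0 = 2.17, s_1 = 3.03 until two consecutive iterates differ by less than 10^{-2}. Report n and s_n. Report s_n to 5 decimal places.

n = 4, s_n = 2.65448

g(2.17) = 1.4431038, g(3.03) = -1.3315520
s_2 = 3.0300000 − (-1.3315520)·(0.8600000)/(-2.7746558) = 2.6172876;  |Δ| = 0.4127124
g(2.6172876) = 0.1243512
s_3 = 2.6172876 − 0.1243512·(-0.4127124)/(1.4559032) = 2.6525381;  |Δ| = 0.0352505
g(2.6525381) = 0.0065030
s_4 = 2.6525381 − 0.0065030·(0.0352505)/(-0.1178481) = 2.6544833;  |Δ| = 0.0019452
|s_4 − s_3| = 0.0019452 < 10^{-2}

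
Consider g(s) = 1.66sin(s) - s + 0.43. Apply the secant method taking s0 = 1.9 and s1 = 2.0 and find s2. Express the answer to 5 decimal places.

g(1.9) = 0.1008581, g(2.0) = -0.0605663
s2 = 2.0000000 − (-0.0605663)·(2.0000000 − 1.9000000) / (-0.0605663 − 0.1008581) = 2.0000000 − (-0.0060566)/(-0.1614244) = 1.9624801

1.96248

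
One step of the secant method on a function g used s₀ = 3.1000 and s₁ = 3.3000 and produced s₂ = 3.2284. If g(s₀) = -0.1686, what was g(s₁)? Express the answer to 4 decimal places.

The secant line through (3.1000, -0.1686) and (3.3000, g(s₁)) crosses zero at s₂ = 3.2284.
So (3.1000, -0.1686), (3.3000, g(s₁)), (3.2284, 0) are collinear:
g(s₁) = -0.1686 · (3.3000 − 3.2284) / (3.1000 − 3.2284) = -0.1686 · (0.071600)/(-0.128400) = 0.094017

0.0940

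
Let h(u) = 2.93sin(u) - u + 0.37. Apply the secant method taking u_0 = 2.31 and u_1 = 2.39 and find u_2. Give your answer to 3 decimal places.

2.384

h(2.31) = 0.22529, h(2.39) = -0.01939
u_2 = 2.39000 − (-0.01939)·(2.39000 − 2.31000) / (-0.01939 − 0.22529) = 2.39000 − (-0.00155)/(-0.24467) = 2.38366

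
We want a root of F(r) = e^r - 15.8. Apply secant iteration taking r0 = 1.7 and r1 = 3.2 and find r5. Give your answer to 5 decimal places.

F(1.7) = -10.3260526, F(3.2) = 8.7325302
r2 = 3.2000000 − 8.7325302·(3.2000000 − 1.7000000) / (8.7325302 − (-10.3260526)) = 3.2000000 − (13.0987953)/(19.0585828) = 2.5127088
F(2.5127088) = -3.4616925
r3 = 2.5127088 − (-3.4616925)·(2.5127088 − 3.2000000) / (-3.4616925 − 8.7325302) = 2.5127088 − (2.3791907)/(-12.1942227) = 2.7078169
F(2.7078169) = -0.8034996
r4 = 2.7078169 − (-0.8034996)·(2.7078169 − 2.5127088) / (-0.8034996 − (-3.4616925)) = 2.7078169 − (-0.1567692)/(2.6581930) = 2.7667927
F(2.7667927) = 0.1075323
r5 = 2.7667927 − 0.1075323·(2.7667927 − 2.7078169) / (0.1075323 − (-0.8034996)) = 2.7667927 − (0.0063418)/(0.9110319) = 2.7598316

2.75983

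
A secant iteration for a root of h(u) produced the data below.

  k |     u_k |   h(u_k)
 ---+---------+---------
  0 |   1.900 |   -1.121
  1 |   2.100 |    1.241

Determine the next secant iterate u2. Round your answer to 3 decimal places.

u2 = 2.100 − 1.241·(2.100 − 1.900) / (1.241 − (-1.121))
   = 2.100 − (0.24820)/(2.36200) = 1.99492

1.995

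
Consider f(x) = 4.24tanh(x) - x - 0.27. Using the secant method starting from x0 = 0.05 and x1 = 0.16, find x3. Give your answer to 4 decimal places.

f(0.05) = -0.108176, f(0.16) = 0.242670
x2 = 0.160000 − 0.242670·(0.160000 − 0.050000) / (0.242670 − (-0.108176)) = 0.160000 − (0.026694)/(0.350846) = 0.083916
f(0.083916) = 0.001056
x3 = 0.083916 − 0.001056·(0.083916 − 0.160000) / (0.001056 − 0.242670) = 0.083916 − (-0.000080)/(-0.241614) = 0.083584

0.0836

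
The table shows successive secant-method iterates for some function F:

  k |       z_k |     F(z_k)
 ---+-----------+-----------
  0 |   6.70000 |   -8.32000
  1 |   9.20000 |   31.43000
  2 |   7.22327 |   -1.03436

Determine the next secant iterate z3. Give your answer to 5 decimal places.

z3 = 7.22327 − (-1.03436)·(7.22327 − 9.20000) / (-1.03436 − 31.43000)
   = 7.22327 − (2.0446504)/(-32.4643600) = 7.2862514

7.28625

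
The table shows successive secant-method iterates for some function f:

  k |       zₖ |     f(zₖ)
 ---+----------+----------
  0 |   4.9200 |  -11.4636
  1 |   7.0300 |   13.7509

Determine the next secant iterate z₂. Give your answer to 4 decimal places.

5.8793

z₂ = 7.0300 − 13.7509·(7.0300 − 4.9200) / (13.7509 − (-11.4636))
   = 7.0300 − (29.014399)/(25.214500) = 5.879297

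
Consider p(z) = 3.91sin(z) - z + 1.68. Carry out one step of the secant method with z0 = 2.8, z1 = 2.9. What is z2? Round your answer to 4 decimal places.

2.8400

p(2.8) = 0.189804, p(2.9) = -0.284535
z2 = 2.900000 − (-0.284535)·(2.900000 − 2.800000) / (-0.284535 − 0.189804) = 2.900000 − (-0.028454)/(-0.474339) = 2.840014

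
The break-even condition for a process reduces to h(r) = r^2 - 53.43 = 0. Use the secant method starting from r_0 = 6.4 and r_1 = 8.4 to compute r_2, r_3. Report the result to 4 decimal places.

7.2426, 7.3049

h(6.4) = -12.470000, h(8.4) = 17.130000
r_2 = 8.400000 − 17.130000·(8.400000 − 6.400000) / (17.130000 − (-12.470000)) = 8.400000 − (34.260000)/(29.600000) = 7.242568
h(7.242568) = -0.975215
r_3 = 7.242568 − (-0.975215)·(7.242568 − 8.400000) / (-0.975215 − 17.130000) = 7.242568 − (1.128746)/(-18.105215) = 7.304911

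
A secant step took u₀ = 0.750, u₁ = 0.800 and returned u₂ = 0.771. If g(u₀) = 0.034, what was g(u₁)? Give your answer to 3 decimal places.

-0.047

The secant line through (0.750, 0.034) and (0.800, g(u₁)) crosses zero at u₂ = 0.771.
So (0.750, 0.034), (0.800, g(u₁)), (0.771, 0) are collinear:
g(u₁) = 0.034 · (0.800 − 0.771) / (0.750 − 0.771) = 0.034 · (0.02900)/(-0.02100) = -0.04695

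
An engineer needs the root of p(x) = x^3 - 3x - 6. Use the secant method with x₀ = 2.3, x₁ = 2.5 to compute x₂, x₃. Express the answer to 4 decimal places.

2.3513, 2.3550

p(2.3) = -0.733000, p(2.5) = 2.125000
x₂ = 2.500000 − 2.125000·(2.500000 − 2.300000) / (2.125000 − (-0.733000)) = 2.500000 − (0.425000)/(2.858000) = 2.351295
p(2.351295) = -0.054549
x₃ = 2.351295 − (-0.054549)·(2.351295 − 2.500000) / (-0.054549 − 2.125000) = 2.351295 − (0.008112)/(-2.179549) = 2.355016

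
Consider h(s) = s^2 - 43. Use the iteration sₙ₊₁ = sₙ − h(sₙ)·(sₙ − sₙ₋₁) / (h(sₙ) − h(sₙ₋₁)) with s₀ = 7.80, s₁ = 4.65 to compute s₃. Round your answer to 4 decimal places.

h(7.80) = 17.840000, h(4.65) = -21.377500
s₂ = 4.650000 − (-21.377500)·(4.650000 − 7.800000) / (-21.377500 − 17.840000) = 4.650000 − (67.339125)/(-39.217500) = 6.367068
h(6.367068) = -2.460442
s₃ = 6.367068 − (-2.460442)·(6.367068 − 4.650000) / (-2.460442 − (-21.377500)) = 6.367068 − (-4.224746)/(18.917058) = 6.590398

6.5904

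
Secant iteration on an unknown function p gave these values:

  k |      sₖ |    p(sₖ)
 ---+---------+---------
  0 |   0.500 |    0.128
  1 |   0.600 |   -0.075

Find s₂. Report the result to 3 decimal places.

0.563

s₂ = 0.600 − (-0.075)·(0.600 − 0.500) / (-0.075 − 0.128)
   = 0.600 − (-0.00750)/(-0.20300) = 0.56305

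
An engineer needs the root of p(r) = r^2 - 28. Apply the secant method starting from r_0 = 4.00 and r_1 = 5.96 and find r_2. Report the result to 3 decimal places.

p(4.00) = -12.00000, p(5.96) = 7.52160
r_2 = 5.96000 − 7.52160·(5.96000 − 4.00000) / (7.52160 − (-12.00000)) = 5.96000 − (14.74234)/(19.52160) = 5.20482

5.205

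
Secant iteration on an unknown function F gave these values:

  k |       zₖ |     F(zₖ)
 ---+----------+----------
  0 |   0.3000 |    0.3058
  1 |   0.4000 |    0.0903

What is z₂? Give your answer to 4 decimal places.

0.4419

z₂ = 0.4000 − 0.0903·(0.4000 − 0.3000) / (0.0903 − 0.3058)
   = 0.4000 − (0.009030)/(-0.215500) = 0.441903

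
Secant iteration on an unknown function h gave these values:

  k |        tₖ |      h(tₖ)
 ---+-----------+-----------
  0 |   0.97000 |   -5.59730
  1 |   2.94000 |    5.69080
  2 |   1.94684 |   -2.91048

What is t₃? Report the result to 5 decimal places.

2.28290

t₃ = 1.94684 − (-2.91048)·(1.94684 − 2.94000) / (-2.91048 − 5.69080)
   = 1.94684 − (2.8905723)/(-8.6012800) = 2.2829030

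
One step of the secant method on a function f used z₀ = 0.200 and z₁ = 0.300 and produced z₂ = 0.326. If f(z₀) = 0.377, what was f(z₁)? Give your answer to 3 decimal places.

0.078

The secant line through (0.200, 0.377) and (0.300, f(z₁)) crosses zero at z₂ = 0.326.
So (0.200, 0.377), (0.300, f(z₁)), (0.326, 0) are collinear:
f(z₁) = 0.377 · (0.300 − 0.326) / (0.200 − 0.326) = 0.377 · (-0.02600)/(-0.12600) = 0.07779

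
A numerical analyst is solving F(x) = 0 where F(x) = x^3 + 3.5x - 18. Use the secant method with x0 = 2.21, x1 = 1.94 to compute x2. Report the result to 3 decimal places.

2.178

F(2.21) = 0.52886, F(1.94) = -3.90862
x2 = 1.94000 − (-3.90862)·(1.94000 − 2.21000) / (-3.90862 − 0.52886) = 1.94000 − (1.05533)/(-4.43748) = 2.17782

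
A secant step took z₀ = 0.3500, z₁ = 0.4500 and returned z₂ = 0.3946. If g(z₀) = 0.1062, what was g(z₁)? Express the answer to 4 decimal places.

-0.1319

The secant line through (0.3500, 0.1062) and (0.4500, g(z₁)) crosses zero at z₂ = 0.3946.
So (0.3500, 0.1062), (0.4500, g(z₁)), (0.3946, 0) are collinear:
g(z₁) = 0.1062 · (0.4500 − 0.3946) / (0.3500 − 0.3946) = 0.1062 · (0.055400)/(-0.044600) = -0.131917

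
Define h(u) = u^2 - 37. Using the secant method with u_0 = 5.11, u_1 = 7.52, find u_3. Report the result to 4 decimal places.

6.0710

h(5.11) = -10.887900, h(7.52) = 19.550400
u_2 = 7.520000 − 19.550400·(7.520000 − 5.110000) / (19.550400 − (-10.887900)) = 7.520000 − (47.116464)/(30.438300) = 5.972067
h(5.972067) = -1.334422
u_3 = 5.972067 − (-1.334422)·(5.972067 − 7.520000) / (-1.334422 − 19.550400) = 5.972067 − (2.065596)/(-20.884822) = 6.070971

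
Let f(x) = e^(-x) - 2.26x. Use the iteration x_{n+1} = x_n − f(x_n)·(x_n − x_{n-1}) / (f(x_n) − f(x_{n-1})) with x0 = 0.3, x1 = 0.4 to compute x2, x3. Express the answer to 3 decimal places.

0.321, 0.321

f(0.3) = 0.06282, f(0.4) = -0.23368
x2 = 0.40000 − (-0.23368)·(0.40000 − 0.30000) / (-0.23368 − 0.06282) = 0.40000 − (-0.02337)/(-0.29650) = 0.32119
f(0.32119) = -0.00059
x3 = 0.32119 − (-0.00059)·(0.32119 − 0.40000) / (-0.00059 − (-0.23368)) = 0.32119 − (0.00005)/(0.23309) = 0.32099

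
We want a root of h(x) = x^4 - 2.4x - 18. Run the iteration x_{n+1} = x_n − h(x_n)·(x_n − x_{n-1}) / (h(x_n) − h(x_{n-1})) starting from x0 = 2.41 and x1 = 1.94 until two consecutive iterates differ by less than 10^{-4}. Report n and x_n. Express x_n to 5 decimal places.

h(2.41) = 9.9500256, h(1.94) = -8.4913150
x2 = 1.9400000 − (-8.4913150)·(-0.4700000)/(-18.4413407) = 2.1564115;  |Δ| = 0.2164115
h(2.1564115) = -1.5518597
x3 = 2.1564115 − (-1.5518597)·(0.2164115)/(6.9394554) = 2.2048073;  |Δ| = 0.0483958
h(2.2048073) = 0.3394855
x4 = 2.2048073 − 0.3394855·(0.0483958)/(1.8913451) = 2.1961205;  |Δ| = 0.0086868
h(2.1961205) = -0.0098883
x5 = 2.1961205 − (-0.0098883)·(-0.0086868)/(-0.3493738) = 2.1963664;  |Δ| = 0.0002459
h(2.1963664) = -0.0000602
x6 = 2.1963664 − (-0.0000602)·(0.0002459)/(0.0098281) = 2.1963679;  |Δ| = 0.0000015
|x6 − x5| = 0.0000015 < 10^{-4}

n = 6, x_n = 2.19637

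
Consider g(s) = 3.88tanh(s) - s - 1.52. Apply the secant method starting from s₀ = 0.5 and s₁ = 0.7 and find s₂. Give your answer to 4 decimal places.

g(0.5) = -0.226985, g(0.7) = 0.124947
s₂ = 0.700000 − 0.124947·(0.700000 − 0.500000) / (0.124947 − (-0.226985)) = 0.700000 − (0.024989)/(0.351932) = 0.628994

0.6290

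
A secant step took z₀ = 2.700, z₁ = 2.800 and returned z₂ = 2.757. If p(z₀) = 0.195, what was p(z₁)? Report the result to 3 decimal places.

-0.147

The secant line through (2.700, 0.195) and (2.800, p(z₁)) crosses zero at z₂ = 2.757.
So (2.700, 0.195), (2.800, p(z₁)), (2.757, 0) are collinear:
p(z₁) = 0.195 · (2.800 − 2.757) / (2.700 − 2.757) = 0.195 · (0.04300)/(-0.05700) = -0.14711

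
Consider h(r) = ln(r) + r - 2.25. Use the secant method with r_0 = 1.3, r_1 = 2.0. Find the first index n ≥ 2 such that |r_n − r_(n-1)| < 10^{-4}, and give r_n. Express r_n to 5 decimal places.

n = 5, r_n = 1.71221

h(1.3) = -0.6876357, h(2.0) = 0.4431472
r_2 = 2.0000000 − 0.4431472·(0.7000000)/(1.1307829) = 1.7256741;  |Δ| = 0.2743259
h(1.7256741) = 0.0212919
r_3 = 1.7256741 − 0.0212919·(-0.2743259)/(-0.4218553) = 1.7118283;  |Δ| = 0.0138458
h(1.7118283) = -0.0006097
r_4 = 1.7118283 − (-0.0006097)·(-0.0138458)/(-0.0219015) = 1.7122138;  |Δ| = 0.0003854
h(1.7122138) = 0.0000009
r_5 = 1.7122138 − 0.0000009·(0.0003854)/(0.0006105) = 1.7122132;  |Δ| = 0.0000006
|r_5 − r_4| = 0.0000006 < 10^{-4}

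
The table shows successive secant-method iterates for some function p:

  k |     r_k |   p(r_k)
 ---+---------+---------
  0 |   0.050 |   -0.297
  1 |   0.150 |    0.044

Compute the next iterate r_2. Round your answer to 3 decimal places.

0.137

r_2 = 0.150 − 0.044·(0.150 − 0.050) / (0.044 − (-0.297))
   = 0.150 − (0.00440)/(0.34100) = 0.13710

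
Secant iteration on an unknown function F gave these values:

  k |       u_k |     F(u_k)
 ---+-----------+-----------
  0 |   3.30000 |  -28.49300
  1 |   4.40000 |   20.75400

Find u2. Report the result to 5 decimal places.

3.93643

u2 = 4.40000 − 20.75400·(4.40000 − 3.30000) / (20.75400 − (-28.49300))
   = 4.40000 − (22.8294000)/(49.2470000) = 3.9364306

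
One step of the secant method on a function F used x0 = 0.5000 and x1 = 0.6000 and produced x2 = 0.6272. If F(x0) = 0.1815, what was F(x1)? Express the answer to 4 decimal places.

0.0388

The secant line through (0.5000, 0.1815) and (0.6000, F(x1)) crosses zero at x2 = 0.6272.
So (0.5000, 0.1815), (0.6000, F(x1)), (0.6272, 0) are collinear:
F(x1) = 0.1815 · (0.6000 − 0.6272) / (0.5000 − 0.6272) = 0.1815 · (-0.027200)/(-0.127200) = 0.038811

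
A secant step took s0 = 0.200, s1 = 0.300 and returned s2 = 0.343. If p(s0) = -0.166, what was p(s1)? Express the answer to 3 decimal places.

-0.050

The secant line through (0.200, -0.166) and (0.300, p(s1)) crosses zero at s2 = 0.343.
So (0.200, -0.166), (0.300, p(s1)), (0.343, 0) are collinear:
p(s1) = -0.166 · (0.300 − 0.343) / (0.200 − 0.343) = -0.166 · (-0.04300)/(-0.14300) = -0.04992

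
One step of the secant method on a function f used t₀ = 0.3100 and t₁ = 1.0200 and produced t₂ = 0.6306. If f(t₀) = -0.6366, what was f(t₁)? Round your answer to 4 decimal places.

The secant line through (0.3100, -0.6366) and (1.0200, f(t₁)) crosses zero at t₂ = 0.6306.
So (0.3100, -0.6366), (1.0200, f(t₁)), (0.6306, 0) are collinear:
f(t₁) = -0.6366 · (1.0200 − 0.6306) / (0.3100 − 0.6306) = -0.6366 · (0.389400)/(-0.320600) = 0.773213

0.7732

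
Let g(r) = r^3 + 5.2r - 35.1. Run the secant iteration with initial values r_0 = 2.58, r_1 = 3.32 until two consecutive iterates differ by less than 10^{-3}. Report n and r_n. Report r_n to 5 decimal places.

n = 5, r_n = 2.75011

g(2.58) = -4.5104880, g(3.32) = 18.7583680
r_2 = 3.3200000 − 18.7583680·(0.7400000)/(23.2688560) = 2.7234433;  |Δ| = 0.5965567
g(2.7234433) = -0.7379258
r_3 = 2.7234433 − (-0.7379258)·(-0.5965567)/(-19.4962938) = 2.7460227;  |Δ| = 0.0225794
g(2.7460227) = -0.1139120
r_4 = 2.7460227 − (-0.1139120)·(0.0225794)/(0.6240137) = 2.7501445;  |Δ| = 0.0041218
g(2.7501445) = 0.0009046
r_5 = 2.7501445 − 0.0009046·(0.0041218)/(0.1148167) = 2.7501120;  |Δ| = 0.0000325
|r_5 − r_4| = 0.0000325 < 10^{-3}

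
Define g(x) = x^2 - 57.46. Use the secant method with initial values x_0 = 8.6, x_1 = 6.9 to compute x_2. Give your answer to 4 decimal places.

7.5355

g(8.6) = 16.500000, g(6.9) = -9.850000
x_2 = 6.900000 − (-9.850000)·(6.900000 − 8.600000) / (-9.850000 − 16.500000) = 6.900000 − (16.745000)/(-26.350000) = 7.535484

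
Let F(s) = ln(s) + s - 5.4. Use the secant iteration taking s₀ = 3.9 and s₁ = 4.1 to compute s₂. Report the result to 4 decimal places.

F(3.9) = -0.139023, F(4.1) = 0.110987
s₂ = 4.100000 − 0.110987·(4.100000 − 3.900000) / (0.110987 − (-0.139023)) = 4.100000 − (0.022197)/(0.250010) = 4.011214

4.0112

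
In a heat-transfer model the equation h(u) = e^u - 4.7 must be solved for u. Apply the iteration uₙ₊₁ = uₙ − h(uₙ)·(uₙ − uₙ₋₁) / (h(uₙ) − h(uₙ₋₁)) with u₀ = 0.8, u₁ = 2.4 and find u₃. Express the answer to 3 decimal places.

h(0.8) = -2.47446, h(2.4) = 6.32318
u₂ = 2.40000 − 6.32318·(2.40000 − 0.80000) / (6.32318 − (-2.47446)) = 2.40000 − (10.11708)/(8.79764) = 1.25002
h(1.25002) = -1.20958
u₃ = 1.25002 − (-1.20958)·(1.25002 − 2.40000) / (-1.20958 − 6.32318) = 1.25002 − (1.39099)/(-7.53275) = 1.43468

1.435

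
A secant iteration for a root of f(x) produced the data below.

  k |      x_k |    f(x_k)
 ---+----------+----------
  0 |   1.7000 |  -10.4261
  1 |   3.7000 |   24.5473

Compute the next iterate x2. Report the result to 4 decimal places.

x2 = 3.7000 − 24.5473·(3.7000 − 1.7000) / (24.5473 − (-10.4261))
   = 3.7000 − (49.094600)/(34.973400) = 2.296230

2.2962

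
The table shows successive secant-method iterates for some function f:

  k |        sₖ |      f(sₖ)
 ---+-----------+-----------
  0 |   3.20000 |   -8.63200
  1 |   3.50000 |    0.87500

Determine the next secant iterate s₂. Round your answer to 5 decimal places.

3.47239

s₂ = 3.50000 − 0.87500·(3.50000 − 3.20000) / (0.87500 − (-8.63200))
   = 3.50000 − (0.2625000)/(9.5070000) = 3.4723888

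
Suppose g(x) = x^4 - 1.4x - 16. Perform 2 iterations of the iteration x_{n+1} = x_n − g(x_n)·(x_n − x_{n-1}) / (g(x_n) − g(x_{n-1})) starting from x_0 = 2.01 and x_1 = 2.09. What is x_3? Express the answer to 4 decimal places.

g(2.01) = -2.491592, g(2.09) = 0.154298
x_2 = 2.090000 − 0.154298·(2.090000 − 2.010000) / (0.154298 − (-2.491592)) = 2.090000 − (0.012344)/(2.645890) = 2.085335
g(2.085335) = -0.008965
x_3 = 2.085335 − (-0.008965)·(2.085335 − 2.090000) / (-0.008965 − 0.154298) = 2.085335 − (0.000042)/(-0.163262) = 2.085591

2.0856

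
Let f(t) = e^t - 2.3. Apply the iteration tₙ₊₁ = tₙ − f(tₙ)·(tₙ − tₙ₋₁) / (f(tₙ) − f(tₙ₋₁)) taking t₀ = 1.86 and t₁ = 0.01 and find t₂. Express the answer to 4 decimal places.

f(1.86) = 4.123737, f(0.01) = -1.289950
t₂ = 0.010000 − (-1.289950)·(0.010000 − 1.860000) / (-1.289950 − 4.123737) = 0.010000 − (2.386407)/(-5.413687) = 0.450810

0.4508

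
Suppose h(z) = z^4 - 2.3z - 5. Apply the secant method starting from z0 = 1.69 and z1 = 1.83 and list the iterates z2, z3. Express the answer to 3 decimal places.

1.727, 1.731

h(1.69) = -0.72969, h(1.83) = 2.00613
z2 = 1.83000 − 2.00613·(1.83000 − 1.69000) / (2.00613 − (-0.72969)) = 1.83000 − (0.28086)/(2.73582) = 1.72734
h(1.72734) = -0.07039
z3 = 1.72734 − (-0.07039)·(1.72734 − 1.83000) / (-0.07039 − 2.00613) = 1.72734 − (0.00723)/(-2.07652) = 1.73082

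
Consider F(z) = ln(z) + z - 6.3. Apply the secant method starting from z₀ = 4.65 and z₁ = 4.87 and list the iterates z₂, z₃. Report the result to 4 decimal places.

4.7435, 4.7433

F(4.65) = -0.113133, F(4.87) = 0.153094
z₂ = 4.870000 − 0.153094·(4.870000 − 4.650000) / (0.153094 − (-0.113133)) = 4.870000 − (0.033681)/(0.266227) = 4.743489
F(4.743489) = 0.000262
z₃ = 4.743489 − 0.000262·(4.743489 − 4.870000) / (0.000262 − 0.153094) = 4.743489 − (-0.000033)/(-0.152832) = 4.743272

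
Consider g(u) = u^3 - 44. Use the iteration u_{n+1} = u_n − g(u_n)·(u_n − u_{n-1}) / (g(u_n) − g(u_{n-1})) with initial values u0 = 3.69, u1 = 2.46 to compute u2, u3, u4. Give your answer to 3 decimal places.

3.473, 3.552, 3.530

g(3.69) = 6.24341, g(2.46) = -29.11306
u2 = 2.46000 − (-29.11306)·(2.46000 − 3.69000) / (-29.11306 − 6.24341) = 2.46000 − (35.80907)/(-35.35647) = 3.47280
g(3.47280) = -2.11682
u3 = 3.47280 − (-2.11682)·(3.47280 − 2.46000) / (-2.11682 − (-29.11306)) = 3.47280 − (-2.14392)/(26.99625) = 3.55222
g(3.55222) = 0.82272
u4 = 3.55222 − 0.82272·(3.55222 − 3.47280) / (0.82272 − (-2.11682)) = 3.55222 − (0.06534)/(2.93954) = 3.52999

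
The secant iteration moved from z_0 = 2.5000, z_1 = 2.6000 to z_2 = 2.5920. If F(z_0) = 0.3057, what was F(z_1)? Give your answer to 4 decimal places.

-0.0266

The secant line through (2.5000, 0.3057) and (2.6000, F(z_1)) crosses zero at z_2 = 2.5920.
So (2.5000, 0.3057), (2.6000, F(z_1)), (2.5920, 0) are collinear:
F(z_1) = 0.3057 · (2.6000 − 2.5920) / (2.5000 − 2.5920) = 0.3057 · (0.008000)/(-0.092000) = -0.026583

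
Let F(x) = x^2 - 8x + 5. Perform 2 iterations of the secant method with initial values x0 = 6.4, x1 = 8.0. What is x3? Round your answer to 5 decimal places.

7.30736

F(6.4) = -5.2400000, F(8.0) = 5.0000000
x2 = 8.0000000 − 5.0000000·(8.0000000 − 6.4000000) / (5.0000000 − (-5.2400000)) = 8.0000000 − (8.0000000)/(10.2400000) = 7.2187500
F(7.2187500) = -0.6396484
x3 = 7.2187500 − (-0.6396484)·(7.2187500 − 8.0000000) / (-0.6396484 − 5.0000000) = 7.2187500 − (0.4997253)/(-5.6396484) = 7.3073593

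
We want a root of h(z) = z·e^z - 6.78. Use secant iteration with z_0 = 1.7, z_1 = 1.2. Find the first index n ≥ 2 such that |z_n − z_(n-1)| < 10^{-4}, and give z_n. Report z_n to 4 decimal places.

h(1.7) = 2.525711, h(1.2) = -2.795860
z_2 = 1.200000 − (-2.795860)·(-0.500000)/(-5.321570) = 1.462691;  |Δ| = 0.262691
h(1.462691) = -0.464738
z_3 = 1.462691 − (-0.464738)·(0.262691)/(2.331122) = 1.515062;  |Δ| = 0.052371
h(1.515062) = 0.113082
z_4 = 1.515062 − 0.113082·(0.052371)/(0.577820) = 1.504813;  |Δ| = 0.010249
h(1.504813) = -0.003361
z_5 = 1.504813 − (-0.003361)·(-0.010249)/(-0.116443) = 1.505109;  |Δ| = 0.000296
h(1.505109) = -0.000023
z_6 = 1.505109 − (-0.000023)·(0.000296)/(0.003338) = 1.505111;  |Δ| = 0.000002
|z_6 − z_5| = 0.000002 < 10^{-4}

n = 6, z_n = 1.5051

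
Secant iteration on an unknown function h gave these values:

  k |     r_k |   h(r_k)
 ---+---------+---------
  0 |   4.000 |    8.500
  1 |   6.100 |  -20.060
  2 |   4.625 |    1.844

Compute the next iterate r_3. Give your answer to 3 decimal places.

r_3 = 4.625 − 1.844·(4.625 − 6.100) / (1.844 − (-20.060))
   = 4.625 − (-2.71990)/(21.90400) = 4.74917

4.749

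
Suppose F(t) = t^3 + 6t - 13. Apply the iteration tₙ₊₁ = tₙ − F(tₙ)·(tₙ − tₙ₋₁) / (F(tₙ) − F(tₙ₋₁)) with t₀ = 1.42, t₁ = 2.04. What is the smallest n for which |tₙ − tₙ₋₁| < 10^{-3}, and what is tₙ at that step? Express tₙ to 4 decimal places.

n = 5, tₙ = 1.5482

F(1.42) = -1.616712, F(2.04) = 7.729664
t₂ = 2.040000 − 7.729664·(0.620000)/(9.346376) = 1.527246;  |Δ| = 0.512754
F(1.527246) = -0.274253
t₃ = 1.527246 − (-0.274253)·(-0.512754)/(-8.003917) = 1.544815;  |Δ| = 0.017569
F(1.544815) = -0.044475
t₄ = 1.544815 − (-0.044475)·(0.017569)/(0.229777) = 1.548216;  |Δ| = 0.003401
F(1.548216) = 0.000329
t₅ = 1.548216 − 0.000329·(0.003401)/(0.044805) = 1.548191;  |Δ| = 0.000025
|t₅ − t₄| = 0.000025 < 10^{-3}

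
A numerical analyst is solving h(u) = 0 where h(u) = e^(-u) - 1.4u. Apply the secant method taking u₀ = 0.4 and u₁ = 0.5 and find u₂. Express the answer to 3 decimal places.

0.454

h(0.4) = 0.11032, h(0.5) = -0.09347
u₂ = 0.50000 − (-0.09347)·(0.50000 − 0.40000) / (-0.09347 − 0.11032) = 0.50000 − (-0.00935)/(-0.20379) = 0.45413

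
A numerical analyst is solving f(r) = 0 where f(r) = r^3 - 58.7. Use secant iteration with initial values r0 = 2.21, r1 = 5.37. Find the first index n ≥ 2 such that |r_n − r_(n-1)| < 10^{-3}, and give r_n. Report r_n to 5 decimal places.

n = 7, r_n = 3.88639

f(2.21) = -47.9061390, f(5.37) = 96.1541530
r2 = 5.3700000 − 96.1541530·(3.1600000)/(144.0602920) = 3.2608336;  |Δ| = 2.1091664
f(3.2608336) = -24.0274388
r3 = 3.2608336 − (-24.0274388)·(-2.1091664)/(-120.1815918) = 3.6825111;  |Δ| = 0.4216774
f(3.6825111) = -8.7618807
r4 = 3.6825111 − (-8.7618807)·(0.4216774)/(15.2655581) = 3.9245387;  |Δ| = 0.2420277
f(3.9245387) = 1.7457625
r5 = 3.9245387 − 1.7457625·(0.2420277)/(10.5076432) = 3.8843277;  |Δ| = 0.0402110
f(3.8843277) = -0.0932554
r6 = 3.8843277 − (-0.0932554)·(-0.0402110)/(-1.8390179) = 3.8863668;  |Δ| = 0.0020391
f(3.8863668) = -0.0009103
r7 = 3.8863668 − (-0.0009103)·(0.0020391)/(0.0923451) = 3.8863869;  |Δ| = 0.0000201
|r7 − r6| = 0.0000201 < 10^{-3}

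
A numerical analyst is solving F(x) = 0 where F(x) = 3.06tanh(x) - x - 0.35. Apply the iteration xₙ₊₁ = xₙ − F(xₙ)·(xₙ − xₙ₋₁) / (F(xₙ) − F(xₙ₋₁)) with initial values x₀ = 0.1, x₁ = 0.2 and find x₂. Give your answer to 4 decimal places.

0.1729

F(0.1) = -0.145016, F(0.2) = 0.053968
x₂ = 0.200000 − 0.053968·(0.200000 − 0.100000) / (0.053968 − (-0.145016)) = 0.200000 − (0.005397)/(0.198984) = 0.172878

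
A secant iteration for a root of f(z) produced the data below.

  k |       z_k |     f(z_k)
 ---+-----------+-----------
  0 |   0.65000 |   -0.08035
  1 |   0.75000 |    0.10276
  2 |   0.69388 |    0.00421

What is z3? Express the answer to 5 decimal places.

z3 = 0.69388 − 0.00421·(0.69388 − 0.75000) / (0.00421 − 0.10276)
   = 0.69388 − (-0.0002363)/(-0.0985500) = 0.6914826

0.69148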